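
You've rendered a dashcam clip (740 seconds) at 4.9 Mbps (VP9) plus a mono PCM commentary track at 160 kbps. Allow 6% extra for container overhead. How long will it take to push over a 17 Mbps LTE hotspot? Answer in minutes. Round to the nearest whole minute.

4 minutes

Audio: 160 kbps = 0.160 Mbps.
Total bitrate: 5.060 Mbps.
File: 5.060 Mbps × 740 s = 3744.4 Mb.
With 6% container overhead: ×1.06. → 3969.1 Mb.
At 17 Mbps: 3969.1 / 17 = 233.5 s ≈ 3.89 minutes.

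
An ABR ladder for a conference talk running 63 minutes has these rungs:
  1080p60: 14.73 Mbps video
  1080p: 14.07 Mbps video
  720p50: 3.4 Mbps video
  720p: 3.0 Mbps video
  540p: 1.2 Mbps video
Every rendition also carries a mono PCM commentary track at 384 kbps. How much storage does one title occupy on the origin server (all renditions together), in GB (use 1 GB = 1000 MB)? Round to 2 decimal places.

63 min = 3780 s
Audio: 384 kbps = 0.384 Mbps.
Sum of rendition bitrates: (14.73+0.384) + (14.07+0.384) + (3.4+0.384) + (3.0+0.384) + (1.2+0.384) = 38.320 Mbps.
× 3780 s = 144,850 Mb = 18,106 MB = 18.11 GB.

18.11 GB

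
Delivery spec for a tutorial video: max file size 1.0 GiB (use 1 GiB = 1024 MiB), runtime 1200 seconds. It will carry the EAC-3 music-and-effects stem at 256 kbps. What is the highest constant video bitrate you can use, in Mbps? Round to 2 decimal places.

6.90 Mbps

Budget: 1.0 GiB = 8589.9 Mb.
Total bitrate budget: 8589.9 Mb / 1200 s = 7.158 Mbps.
Audio: 256 kbps = 0.256 Mbps.
Video: 7.158 − 0.256 = 6.902 Mbps.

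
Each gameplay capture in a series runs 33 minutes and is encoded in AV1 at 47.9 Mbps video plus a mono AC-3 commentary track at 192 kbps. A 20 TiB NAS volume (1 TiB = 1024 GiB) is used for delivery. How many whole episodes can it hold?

1847

33 min = 1980 s
Audio: 192 kbps = 0.192 Mbps.
Total bitrate: 48.092 Mbps.
Per item: 48.092 Mbps × 1980 s = 95,222 Mb = 11,903 MB.
Capacity: 20 TiB = 175,921,860 Mb; 1847.49 items → 1847 complete.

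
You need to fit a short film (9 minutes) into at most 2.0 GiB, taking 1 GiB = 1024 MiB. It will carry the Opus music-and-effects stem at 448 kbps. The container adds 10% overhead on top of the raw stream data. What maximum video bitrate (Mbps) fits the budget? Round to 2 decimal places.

Budget: 2.0 GiB = 17179.9 Mb.
Stream payload after overhead: 17179.9 / 1.10 = 15618.1 Mb.
9 min = 540 s
Total bitrate budget: 15618.1 Mb / 540 s = 28.922 Mbps.
Audio: 448 kbps = 0.448 Mbps.
Video: 28.922 − 0.448 = 28.474 Mbps.

28.47 Mbps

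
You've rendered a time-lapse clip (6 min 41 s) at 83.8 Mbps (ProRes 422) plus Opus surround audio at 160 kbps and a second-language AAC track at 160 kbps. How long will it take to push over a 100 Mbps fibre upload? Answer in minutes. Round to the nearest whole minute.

6 min 41 s = 401 s
Audio total: 160 + 160 = 320 kbps = 0.320 Mbps.
Total bitrate: 84.120 Mbps.
File: 84.120 Mbps × 401 s = 33732.1 Mb.
At 100 Mbps: 33732.1 / 100 = 337.3 s ≈ 5.62 minutes.

6 minutes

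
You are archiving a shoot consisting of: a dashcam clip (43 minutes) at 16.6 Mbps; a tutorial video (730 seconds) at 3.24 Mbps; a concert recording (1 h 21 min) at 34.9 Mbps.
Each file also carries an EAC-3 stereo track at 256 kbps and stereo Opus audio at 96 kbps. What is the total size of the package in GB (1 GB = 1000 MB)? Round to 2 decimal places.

Audio total: 256 + 96 = 352 kbps = 0.352 Mbps.
dashcam clip: 16.952 Mbps × 2580 s = 43736.2 Mb
tutorial video: 3.592 Mbps × 730 s = 2622.2 Mb
concert recording: 35.252 Mbps × 4860 s = 171324.7 Mb
Total: 217683.0 Mb = 27210.4 MB.
= 27.21 GB.

27.21 GB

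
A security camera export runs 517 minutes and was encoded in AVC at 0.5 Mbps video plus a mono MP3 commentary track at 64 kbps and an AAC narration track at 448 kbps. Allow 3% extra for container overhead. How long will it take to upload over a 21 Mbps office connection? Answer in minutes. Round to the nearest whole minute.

26 minutes

517 min = 31020 s
Audio total: 64 + 448 = 512 kbps = 0.512 Mbps.
Total bitrate: 1.012 Mbps.
File: 1.012 Mbps × 31020 s = 31392.2 Mb.
With 3% container overhead: ×1.03. → 32334.0 Mb.
At 21 Mbps: 32334.0 / 21 = 1539.7 s ≈ 25.7 minutes.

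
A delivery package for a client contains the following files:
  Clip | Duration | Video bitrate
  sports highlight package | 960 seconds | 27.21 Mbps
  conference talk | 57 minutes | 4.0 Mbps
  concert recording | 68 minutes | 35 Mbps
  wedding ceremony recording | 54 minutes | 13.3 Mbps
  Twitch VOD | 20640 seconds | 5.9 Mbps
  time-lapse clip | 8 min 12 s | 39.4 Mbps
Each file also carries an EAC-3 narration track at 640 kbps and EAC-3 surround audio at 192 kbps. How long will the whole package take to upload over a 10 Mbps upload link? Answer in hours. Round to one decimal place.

10.9 hours

Audio total: 640 + 192 = 832 kbps = 0.832 Mbps.
sports highlight package: 28.042 Mbps × 960 s = 26920.3 Mb
conference talk: 4.832 Mbps × 3420 s = 16525.4 Mb
concert recording: 35.832 Mbps × 4080 s = 146194.6 Mb
wedding ceremony recording: 14.132 Mbps × 3240 s = 45787.7 Mb
Twitch VOD: 6.732 Mbps × 20640 s = 138948.5 Mb
time-lapse clip: 40.232 Mbps × 492 s = 19794.1 Mb
Total: 394170.6 Mb = 49271.3 MB.
At 10 Mbps: 394170.6 / 10 = 39417 s ≈ 10.9 hours.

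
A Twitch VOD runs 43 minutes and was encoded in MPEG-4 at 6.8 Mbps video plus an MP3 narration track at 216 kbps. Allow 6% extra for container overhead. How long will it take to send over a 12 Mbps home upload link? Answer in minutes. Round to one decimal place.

43 min = 2580 s
Audio: 216 kbps = 0.216 Mbps.
Total bitrate: 7.016 Mbps.
File: 7.016 Mbps × 2580 s = 18101.3 Mb.
With 6% container overhead: ×1.06. → 19187.4 Mb.
At 12 Mbps: 19187.4 / 12 = 1598.9 s ≈ 26.6 minutes.

26.6 minutes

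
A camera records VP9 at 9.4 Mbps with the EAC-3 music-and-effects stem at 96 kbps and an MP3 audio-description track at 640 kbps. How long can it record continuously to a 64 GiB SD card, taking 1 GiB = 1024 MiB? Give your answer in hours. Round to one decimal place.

15.1 hours

Audio total: 96 + 640 = 736 kbps = 0.736 Mbps.
Total bitrate: 9.4 + 0.736 = 10.136 Mbps.
Capacity: 64 GiB = 549,756 Mb.
Recording time: 549,756 / 10.136 = 54,238 s ≈ 15.1 hours.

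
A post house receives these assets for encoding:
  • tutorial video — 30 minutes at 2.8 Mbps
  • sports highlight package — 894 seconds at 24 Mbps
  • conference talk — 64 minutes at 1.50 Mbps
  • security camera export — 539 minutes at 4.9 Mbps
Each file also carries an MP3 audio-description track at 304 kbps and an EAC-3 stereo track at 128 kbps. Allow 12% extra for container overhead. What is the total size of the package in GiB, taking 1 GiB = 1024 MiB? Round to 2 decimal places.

Audio total: 304 + 128 = 432 kbps = 0.432 Mbps.
tutorial video: 3.232 Mbps × 1800 s × 1.12 = 6515.7 Mb
sports highlight package: 24.432 Mbps × 894 s × 1.12 = 24463.3 Mb
conference talk: 1.932 Mbps × 3840 s × 1.12 = 8309.1 Mb
security camera export: 5.332 Mbps × 32340 s × 1.12 = 193129.3 Mb
Total: 232417.4 Mb = 29052.2 MB.
= 27.06 GiB.

27.06 GiB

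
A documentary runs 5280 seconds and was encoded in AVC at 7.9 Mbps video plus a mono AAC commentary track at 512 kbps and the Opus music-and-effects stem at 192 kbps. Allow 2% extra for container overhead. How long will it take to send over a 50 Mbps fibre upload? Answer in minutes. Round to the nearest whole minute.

Audio total: 512 + 192 = 704 kbps = 0.704 Mbps.
Total bitrate: 8.604 Mbps.
File: 8.604 Mbps × 5280 s = 45429.1 Mb.
With 2% container overhead: ×1.02. → 46337.7 Mb.
At 50 Mbps: 46337.7 / 50 = 926.8 s ≈ 15.4 minutes.

15 minutes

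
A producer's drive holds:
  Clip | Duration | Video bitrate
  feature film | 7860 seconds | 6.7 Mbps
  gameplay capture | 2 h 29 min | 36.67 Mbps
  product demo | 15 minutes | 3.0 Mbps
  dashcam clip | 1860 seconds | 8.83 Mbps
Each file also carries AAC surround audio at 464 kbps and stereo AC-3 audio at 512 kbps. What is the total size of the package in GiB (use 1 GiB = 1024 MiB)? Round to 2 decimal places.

Audio total: 464 + 512 = 976 kbps = 0.976 Mbps.
feature film: 7.676 Mbps × 7860 s = 60333.4 Mb
gameplay capture: 37.646 Mbps × 8940 s = 336555.2 Mb
product demo: 3.976 Mbps × 900 s = 3578.4 Mb
dashcam clip: 9.806 Mbps × 1860 s = 18239.2 Mb
Total: 418706.2 Mb = 52338.3 MB.
= 48.74 GiB.

48.74 GiB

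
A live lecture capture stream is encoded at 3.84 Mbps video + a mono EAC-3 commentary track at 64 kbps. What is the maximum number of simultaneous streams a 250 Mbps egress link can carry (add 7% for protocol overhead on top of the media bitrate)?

59

Audio: 64 kbps = 0.064 Mbps.
Per-viewer media rate: 3.904 Mbps.
On the wire with 7% overhead: 4.177 Mbps.
250 Mbps = 250.0 Mbps; 250.0 / 4.177 = 59.85 → 59 viewers.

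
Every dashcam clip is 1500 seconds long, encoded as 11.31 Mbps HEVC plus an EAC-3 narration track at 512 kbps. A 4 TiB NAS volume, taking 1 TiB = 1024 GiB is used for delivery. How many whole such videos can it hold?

Audio: 512 kbps = 0.512 Mbps.
Total bitrate: 11.822 Mbps.
Per item: 11.822 Mbps × 1500 s = 17,733 Mb = 2,217 MB.
Capacity: 4 TiB = 35,184,372 Mb; 1984.12 items → 1984 complete.

1984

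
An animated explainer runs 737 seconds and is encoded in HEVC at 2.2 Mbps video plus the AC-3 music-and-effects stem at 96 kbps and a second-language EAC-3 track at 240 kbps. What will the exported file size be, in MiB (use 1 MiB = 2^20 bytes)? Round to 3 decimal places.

Audio total: 96 + 240 = 336 kbps = 0.336 Mbps.
Total bitrate: 2.2 + 0.336 = 2.536 Mbps.
Stream data: 2.536 Mbps × 737 s = 1869.0 Mb.
1,869 Mb = 233,629,000 bytes ÷ 1,048,576 = 222.8 MiB.

222.806 MiB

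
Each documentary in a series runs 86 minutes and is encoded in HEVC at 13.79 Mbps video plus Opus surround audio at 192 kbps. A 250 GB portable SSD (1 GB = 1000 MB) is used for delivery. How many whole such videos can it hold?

86 min = 5160 s
Audio: 192 kbps = 0.192 Mbps.
Total bitrate: 13.982 Mbps.
Per item: 13.982 Mbps × 5160 s = 72,147 Mb = 9,018 MB.
Capacity: 250 GB = 2,000,000 Mb; 27.72 items → 27 complete.

27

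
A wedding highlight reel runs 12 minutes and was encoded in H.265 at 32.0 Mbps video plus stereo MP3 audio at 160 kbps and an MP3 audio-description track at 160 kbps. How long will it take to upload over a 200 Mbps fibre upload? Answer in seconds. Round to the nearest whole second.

116 seconds

12 min = 720 s
Audio total: 160 + 160 = 320 kbps = 0.320 Mbps.
Total bitrate: 32.320 Mbps.
File: 32.320 Mbps × 720 s = 23270.4 Mb.
At 200 Mbps: 23270.4 / 200 = 116.4 s ≈ 116 seconds.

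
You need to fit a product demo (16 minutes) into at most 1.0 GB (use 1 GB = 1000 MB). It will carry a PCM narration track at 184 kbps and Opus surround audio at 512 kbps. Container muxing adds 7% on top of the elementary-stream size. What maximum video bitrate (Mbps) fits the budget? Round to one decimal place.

Budget: 1.0 GB = 8000.0 Mb.
Stream payload after overhead: 8000.0 / 1.07 = 7476.6 Mb.
16 min = 960 s
Total bitrate budget: 7476.6 Mb / 960 s = 7.788 Mbps.
Audio total: 184 + 512 = 696 kbps = 0.696 Mbps.
Video: 7.788 − 0.696 = 7.092 Mbps.

7.1 Mbps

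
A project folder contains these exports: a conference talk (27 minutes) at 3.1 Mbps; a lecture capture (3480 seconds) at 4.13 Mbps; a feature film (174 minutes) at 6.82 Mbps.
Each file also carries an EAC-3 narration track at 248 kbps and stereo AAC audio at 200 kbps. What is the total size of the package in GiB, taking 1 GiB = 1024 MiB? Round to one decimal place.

Audio total: 248 + 200 = 448 kbps = 0.448 Mbps.
conference talk: 3.548 Mbps × 1620 s = 5747.8 Mb
lecture capture: 4.578 Mbps × 3480 s = 15931.4 Mb
feature film: 7.268 Mbps × 10440 s = 75877.9 Mb
Total: 97557.1 Mb = 12194.6 MB.
= 11.36 GiB.

11.4 GiB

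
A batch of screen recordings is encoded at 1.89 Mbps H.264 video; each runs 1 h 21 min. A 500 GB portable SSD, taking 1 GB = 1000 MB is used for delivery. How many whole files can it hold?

435

1 h 21 min = 81 min = 4860 s
Per item: 1.890 Mbps × 4860 s = 9,185 Mb = 1,148 MB.
Capacity: 500 GB = 4,000,000 Mb; 435.47 items → 435 complete.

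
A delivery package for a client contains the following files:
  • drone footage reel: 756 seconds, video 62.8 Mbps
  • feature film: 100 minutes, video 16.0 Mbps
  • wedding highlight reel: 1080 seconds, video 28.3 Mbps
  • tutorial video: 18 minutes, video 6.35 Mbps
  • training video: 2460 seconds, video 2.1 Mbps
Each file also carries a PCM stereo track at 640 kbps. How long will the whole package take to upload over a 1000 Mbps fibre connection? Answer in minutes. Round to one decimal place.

3.2 minutes

Audio: 640 kbps = 0.640 Mbps.
drone footage reel: 63.440 Mbps × 756 s = 47960.6 Mb
feature film: 16.640 Mbps × 6000 s = 99840.0 Mb
wedding highlight reel: 28.940 Mbps × 1080 s = 31255.2 Mb
tutorial video: 6.990 Mbps × 1080 s = 7549.2 Mb
training video: 2.740 Mbps × 2460 s = 6740.4 Mb
Total: 193345.4 Mb = 24168.2 MB.
At 1000 Mbps: 193345.4 / 1000 = 193 s ≈ 3.22 minutes.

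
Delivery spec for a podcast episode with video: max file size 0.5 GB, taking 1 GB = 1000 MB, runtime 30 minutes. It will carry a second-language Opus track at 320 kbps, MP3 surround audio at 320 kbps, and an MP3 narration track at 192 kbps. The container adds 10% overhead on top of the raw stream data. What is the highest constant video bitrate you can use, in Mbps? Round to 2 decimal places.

Budget: 0.5 GB = 4000.0 Mb.
Stream payload after overhead: 4000.0 / 1.10 = 3636.4 Mb.
30 min = 1800 s
Total bitrate budget: 3636.4 Mb / 1800 s = 2.020 Mbps.
Audio total: 320 + 320 + 192 = 832 kbps = 0.832 Mbps.
Video: 2.020 − 0.832 = 1.188 Mbps.

1.19 Mbps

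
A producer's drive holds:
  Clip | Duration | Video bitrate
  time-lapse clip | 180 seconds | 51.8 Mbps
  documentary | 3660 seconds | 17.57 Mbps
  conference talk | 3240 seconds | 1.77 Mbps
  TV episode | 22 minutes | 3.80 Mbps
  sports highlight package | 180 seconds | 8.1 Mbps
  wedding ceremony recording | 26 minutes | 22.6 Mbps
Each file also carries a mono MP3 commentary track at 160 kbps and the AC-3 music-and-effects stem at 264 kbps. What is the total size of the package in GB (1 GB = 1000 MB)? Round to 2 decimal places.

15.67 GB

Audio total: 160 + 264 = 424 kbps = 0.424 Mbps.
time-lapse clip: 52.224 Mbps × 180 s = 9400.3 Mb
documentary: 17.994 Mbps × 3660 s = 65858.0 Mb
conference talk: 2.194 Mbps × 3240 s = 7108.6 Mb
TV episode: 4.224 Mbps × 1320 s = 5575.7 Mb
sports highlight package: 8.524 Mbps × 180 s = 1534.3 Mb
wedding ceremony recording: 23.024 Mbps × 1560 s = 35917.4 Mb
Total: 125394.4 Mb = 15674.3 MB.
= 15.67 GB.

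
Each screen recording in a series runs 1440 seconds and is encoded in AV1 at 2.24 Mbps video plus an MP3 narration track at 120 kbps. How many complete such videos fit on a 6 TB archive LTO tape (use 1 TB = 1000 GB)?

14124

Audio: 120 kbps = 0.120 Mbps.
Total bitrate: 2.360 Mbps.
Per item: 2.360 Mbps × 1440 s = 3,398 Mb = 424.8 MB.
Capacity: 6 TB = 48,000,000 Mb; 14124.29 items → 14124 complete.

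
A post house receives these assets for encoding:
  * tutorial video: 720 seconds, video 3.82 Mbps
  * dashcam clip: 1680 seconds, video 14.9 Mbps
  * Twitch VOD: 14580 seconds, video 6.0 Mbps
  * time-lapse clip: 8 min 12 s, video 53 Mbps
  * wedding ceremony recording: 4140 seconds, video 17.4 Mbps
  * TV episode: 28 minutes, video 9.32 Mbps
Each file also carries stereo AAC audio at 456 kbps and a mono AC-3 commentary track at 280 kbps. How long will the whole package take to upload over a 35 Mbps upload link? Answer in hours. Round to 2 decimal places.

1.95 hours

Audio total: 456 + 280 = 736 kbps = 0.736 Mbps.
tutorial video: 4.556 Mbps × 720 s = 3280.3 Mb
dashcam clip: 15.636 Mbps × 1680 s = 26268.5 Mb
Twitch VOD: 6.736 Mbps × 14580 s = 98210.9 Mb
time-lapse clip: 53.736 Mbps × 492 s = 26438.1 Mb
wedding ceremony recording: 18.136 Mbps × 4140 s = 75083.0 Mb
TV episode: 10.056 Mbps × 1680 s = 16894.1 Mb
Total: 246174.9 Mb = 30771.9 MB.
At 35 Mbps: 246174.9 / 35 = 7034 s ≈ 1.95 hours.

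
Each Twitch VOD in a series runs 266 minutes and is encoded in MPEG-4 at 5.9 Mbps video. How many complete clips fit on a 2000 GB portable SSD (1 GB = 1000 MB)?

266 min = 15960 s
Per item: 5.900 Mbps × 15960 s = 94,164 Mb = 11,770 MB.
Capacity: 2000 GB = 16,000,000 Mb; 169.92 items → 169 complete.

169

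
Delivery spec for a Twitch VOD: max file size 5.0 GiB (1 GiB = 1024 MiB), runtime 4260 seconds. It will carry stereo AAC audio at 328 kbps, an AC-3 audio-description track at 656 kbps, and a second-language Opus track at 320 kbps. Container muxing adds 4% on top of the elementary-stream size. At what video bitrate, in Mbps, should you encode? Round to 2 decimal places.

8.39 Mbps

Budget: 5.0 GiB = 42949.7 Mb.
Stream payload after overhead: 42949.7 / 1.04 = 41297.8 Mb.
Total bitrate budget: 41297.8 Mb / 4260 s = 9.694 Mbps.
Audio total: 328 + 656 + 320 = 1304 kbps = 1.304 Mbps.
Video: 9.694 − 1.304 = 8.390 Mbps.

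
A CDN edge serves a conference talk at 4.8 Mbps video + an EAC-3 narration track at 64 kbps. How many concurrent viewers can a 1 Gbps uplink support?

205

Audio: 64 kbps = 0.064 Mbps.
Per-viewer media rate: 4.864 Mbps.
1 Gbps = 1,000 Mbps; 1,000 / 4.864 = 205.59 → 205 viewers.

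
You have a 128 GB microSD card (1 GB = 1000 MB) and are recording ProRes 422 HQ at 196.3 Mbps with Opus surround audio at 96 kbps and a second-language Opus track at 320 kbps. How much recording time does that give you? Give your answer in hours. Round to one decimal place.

Audio total: 96 + 320 = 416 kbps = 0.416 Mbps.
Total bitrate: 196.3 + 0.416 = 196.716 Mbps.
Capacity: 128 GB = 1,024,000 Mb.
Recording time: 1,024,000 / 196.716 = 5,205 s ≈ 1.45 hours.

1.4 hours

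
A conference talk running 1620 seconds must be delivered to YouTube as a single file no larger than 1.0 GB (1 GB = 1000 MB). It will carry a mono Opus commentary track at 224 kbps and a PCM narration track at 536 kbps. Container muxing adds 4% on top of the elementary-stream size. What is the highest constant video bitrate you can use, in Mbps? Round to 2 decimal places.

Budget: 1.0 GB = 8000.0 Mb.
Stream payload after overhead: 8000.0 / 1.04 = 7692.3 Mb.
Total bitrate budget: 7692.3 Mb / 1620 s = 4.748 Mbps.
Audio total: 224 + 536 = 760 kbps = 0.760 Mbps.
Video: 4.748 − 0.760 = 3.988 Mbps.

3.99 Mbps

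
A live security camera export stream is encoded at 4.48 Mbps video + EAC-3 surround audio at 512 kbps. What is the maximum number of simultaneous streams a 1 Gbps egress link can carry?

200

Audio: 512 kbps = 0.512 Mbps.
Per-viewer media rate: 4.992 Mbps.
1 Gbps = 1,000 Mbps; 1,000 / 4.992 = 200.32 → 200 viewers.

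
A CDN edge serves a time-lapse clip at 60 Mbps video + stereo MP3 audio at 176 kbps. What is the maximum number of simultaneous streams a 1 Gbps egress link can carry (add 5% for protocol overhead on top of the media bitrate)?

15

Audio: 176 kbps = 0.176 Mbps.
Per-viewer media rate: 60.176 Mbps.
On the wire with 5% overhead: 63.185 Mbps.
1 Gbps = 1,000 Mbps; 1,000 / 63.185 = 15.83 → 15 viewers.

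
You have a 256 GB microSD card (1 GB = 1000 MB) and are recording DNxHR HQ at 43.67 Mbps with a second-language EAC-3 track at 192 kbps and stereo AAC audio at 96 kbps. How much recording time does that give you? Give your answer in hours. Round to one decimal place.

12.9 hours

Audio total: 192 + 96 = 288 kbps = 0.288 Mbps.
Total bitrate: 43.67 + 0.288 = 43.958 Mbps.
Capacity: 256 GB = 2,048,000 Mb.
Recording time: 2,048,000 / 43.958 = 46,590 s ≈ 12.9 hours.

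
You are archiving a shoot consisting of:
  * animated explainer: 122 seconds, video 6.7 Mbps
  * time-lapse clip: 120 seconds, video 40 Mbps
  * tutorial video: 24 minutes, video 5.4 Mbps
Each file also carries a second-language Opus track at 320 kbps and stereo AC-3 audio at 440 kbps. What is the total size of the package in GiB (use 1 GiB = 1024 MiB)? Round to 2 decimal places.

Audio total: 320 + 440 = 760 kbps = 0.760 Mbps.
animated explainer: 7.460 Mbps × 122 s = 910.1 Mb
time-lapse clip: 40.760 Mbps × 120 s = 4891.2 Mb
tutorial video: 6.160 Mbps × 1440 s = 8870.4 Mb
Total: 14671.7 Mb = 1834.0 MB.
= 1.708 GiB.

1.71 GiB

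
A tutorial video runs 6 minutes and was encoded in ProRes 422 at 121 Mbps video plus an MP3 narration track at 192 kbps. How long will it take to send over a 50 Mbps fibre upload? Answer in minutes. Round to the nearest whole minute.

15 minutes

6 min = 360 s
Audio: 192 kbps = 0.192 Mbps.
Total bitrate: 121.192 Mbps.
File: 121.192 Mbps × 360 s = 43629.1 Mb.
At 50 Mbps: 43629.1 / 50 = 872.6 s ≈ 14.5 minutes.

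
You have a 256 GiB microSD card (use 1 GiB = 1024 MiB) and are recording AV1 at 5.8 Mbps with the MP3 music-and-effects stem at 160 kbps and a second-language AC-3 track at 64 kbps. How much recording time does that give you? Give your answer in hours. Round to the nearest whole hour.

101 hours

Audio total: 160 + 64 = 224 kbps = 0.224 Mbps.
Total bitrate: 5.8 + 0.224 = 6.024 Mbps.
Capacity: 256 GiB = 2,199,023 Mb.
Recording time: 2,199,023 / 6.024 = 365,044 s ≈ 101 hours.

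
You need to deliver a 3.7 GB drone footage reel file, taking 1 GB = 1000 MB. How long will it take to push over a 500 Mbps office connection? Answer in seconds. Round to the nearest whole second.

File: 3.7 GB = 29600.0 Mb.
At 500 Mbps: 29600.0 / 500 = 59.2 s ≈ 59.2 seconds.

59 seconds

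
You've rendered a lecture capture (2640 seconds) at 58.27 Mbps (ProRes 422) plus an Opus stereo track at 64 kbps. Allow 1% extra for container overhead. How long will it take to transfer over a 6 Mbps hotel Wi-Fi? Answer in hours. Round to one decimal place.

Audio: 64 kbps = 0.064 Mbps.
Total bitrate: 58.334 Mbps.
File: 58.334 Mbps × 2640 s = 154001.8 Mb.
With 1% container overhead: ×1.01. → 155541.8 Mb.
At 6 Mbps: 155541.8 / 6 = 25923.6 s ≈ 7.2 hours.

7.2 hours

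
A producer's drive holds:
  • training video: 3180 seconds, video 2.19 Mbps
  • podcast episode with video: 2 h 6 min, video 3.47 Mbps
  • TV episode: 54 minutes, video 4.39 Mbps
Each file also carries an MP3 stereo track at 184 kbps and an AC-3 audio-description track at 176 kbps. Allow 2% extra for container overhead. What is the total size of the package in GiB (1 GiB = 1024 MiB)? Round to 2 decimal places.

6.23 GiB

Audio total: 184 + 176 = 360 kbps = 0.360 Mbps.
training video: 2.550 Mbps × 3180 s × 1.02 = 8271.2 Mb
podcast episode with video: 3.830 Mbps × 7560 s × 1.02 = 29533.9 Mb
TV episode: 4.750 Mbps × 3240 s × 1.02 = 15697.8 Mb
Total: 53502.9 Mb = 6687.9 MB.
= 6.229 GiB.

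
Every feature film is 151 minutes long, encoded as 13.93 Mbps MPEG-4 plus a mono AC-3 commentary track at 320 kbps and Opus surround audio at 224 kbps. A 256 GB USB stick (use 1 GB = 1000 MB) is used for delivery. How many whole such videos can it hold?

15

151 min = 9060 s
Audio total: 320 + 224 = 544 kbps = 0.544 Mbps.
Total bitrate: 14.474 Mbps.
Per item: 14.474 Mbps × 9060 s = 131,134 Mb = 16,392 MB.
Capacity: 256 GB = 2,048,000 Mb; 15.62 items → 15 complete.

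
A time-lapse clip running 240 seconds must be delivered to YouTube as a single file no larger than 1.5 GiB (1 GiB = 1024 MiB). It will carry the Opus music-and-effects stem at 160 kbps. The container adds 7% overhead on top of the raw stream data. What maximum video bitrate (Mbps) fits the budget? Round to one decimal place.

Budget: 1.5 GiB = 12884.9 Mb.
Stream payload after overhead: 12884.9 / 1.07 = 12042.0 Mb.
Total bitrate budget: 12042.0 Mb / 240 s = 50.175 Mbps.
Audio: 160 kbps = 0.160 Mbps.
Video: 50.175 − 0.160 = 50.015 Mbps.

50.0 Mbps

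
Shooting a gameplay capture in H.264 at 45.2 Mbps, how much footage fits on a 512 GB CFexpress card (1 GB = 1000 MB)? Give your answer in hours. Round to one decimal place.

25.2 hours

Capacity: 512 GB = 4,096,000 Mb.
Recording time: 4,096,000 / 45.200 = 90,619 s ≈ 25.2 hours.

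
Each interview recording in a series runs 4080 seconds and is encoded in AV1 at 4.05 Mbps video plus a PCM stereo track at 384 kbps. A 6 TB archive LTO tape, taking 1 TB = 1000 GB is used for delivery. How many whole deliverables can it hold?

Audio: 384 kbps = 0.384 Mbps.
Total bitrate: 4.434 Mbps.
Per item: 4.434 Mbps × 4080 s = 18,091 Mb = 2,261 MB.
Capacity: 6 TB = 48,000,000 Mb; 2653.29 items → 2653 complete.

2653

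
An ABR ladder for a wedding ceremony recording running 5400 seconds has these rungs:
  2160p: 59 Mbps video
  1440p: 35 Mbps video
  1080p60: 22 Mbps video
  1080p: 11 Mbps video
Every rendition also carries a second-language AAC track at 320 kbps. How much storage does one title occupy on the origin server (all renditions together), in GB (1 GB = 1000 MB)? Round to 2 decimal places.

86.59 GB

Audio: 320 kbps = 0.320 Mbps.
Sum of rendition bitrates: (59+0.320) + (35+0.320) + (22+0.320) + (11+0.320) = 128.280 Mbps.
× 5400 s = 692,712 Mb = 86,589 MB = 86.59 GB.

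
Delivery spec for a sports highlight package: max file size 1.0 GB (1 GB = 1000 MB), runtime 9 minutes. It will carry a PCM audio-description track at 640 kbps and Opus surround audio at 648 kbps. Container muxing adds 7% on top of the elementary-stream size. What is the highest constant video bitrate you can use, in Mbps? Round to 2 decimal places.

Budget: 1.0 GB = 8000.0 Mb.
Stream payload after overhead: 8000.0 / 1.07 = 7476.6 Mb.
9 min = 540 s
Total bitrate budget: 7476.6 Mb / 540 s = 13.846 Mbps.
Audio total: 640 + 648 = 1288 kbps = 1.288 Mbps.
Video: 13.846 − 1.288 = 12.558 Mbps.

12.56 Mbps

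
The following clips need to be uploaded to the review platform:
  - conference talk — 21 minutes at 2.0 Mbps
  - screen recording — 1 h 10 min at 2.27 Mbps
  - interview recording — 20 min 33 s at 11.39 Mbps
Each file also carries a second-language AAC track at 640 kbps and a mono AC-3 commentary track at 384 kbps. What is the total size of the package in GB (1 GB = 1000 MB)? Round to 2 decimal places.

Audio total: 640 + 384 = 1024 kbps = 1.024 Mbps.
conference talk: 3.024 Mbps × 1260 s = 3810.2 Mb
screen recording: 3.294 Mbps × 4200 s = 13834.8 Mb
interview recording: 12.414 Mbps × 1233 s = 15306.5 Mb
Total: 32951.5 Mb = 4118.9 MB.
= 4.119 GB.

4.12 GB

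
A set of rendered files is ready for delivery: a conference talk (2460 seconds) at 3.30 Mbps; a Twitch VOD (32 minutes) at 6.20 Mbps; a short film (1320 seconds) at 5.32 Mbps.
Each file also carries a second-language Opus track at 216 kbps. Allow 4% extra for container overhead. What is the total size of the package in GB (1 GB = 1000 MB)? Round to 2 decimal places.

Audio: 216 kbps = 0.216 Mbps.
conference talk: 3.516 Mbps × 2460 s × 1.04 = 8995.3 Mb
Twitch VOD: 6.416 Mbps × 1920 s × 1.04 = 12811.5 Mb
short film: 5.536 Mbps × 1320 s × 1.04 = 7599.8 Mb
Total: 29406.6 Mb = 3675.8 MB.
= 3.676 GB.

3.68 GB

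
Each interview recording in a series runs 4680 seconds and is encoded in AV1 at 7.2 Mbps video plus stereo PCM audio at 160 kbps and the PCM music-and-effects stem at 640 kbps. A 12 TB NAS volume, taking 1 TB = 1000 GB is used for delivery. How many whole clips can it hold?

2564

Audio total: 160 + 640 = 800 kbps = 0.800 Mbps.
Total bitrate: 8.000 Mbps.
Per item: 8.000 Mbps × 4680 s = 37,440 Mb = 4,680 MB.
Capacity: 12 TB = 96,000,000 Mb; 2564.10 items → 2564 complete.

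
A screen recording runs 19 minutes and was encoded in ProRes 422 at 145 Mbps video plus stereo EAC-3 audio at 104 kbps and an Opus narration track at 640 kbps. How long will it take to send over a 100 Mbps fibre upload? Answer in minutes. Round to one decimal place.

27.7 minutes

19 min = 1140 s
Audio total: 104 + 640 = 744 kbps = 0.744 Mbps.
Total bitrate: 145.744 Mbps.
File: 145.744 Mbps × 1140 s = 166148.2 Mb.
At 100 Mbps: 166148.2 / 100 = 1661.5 s ≈ 27.7 minutes.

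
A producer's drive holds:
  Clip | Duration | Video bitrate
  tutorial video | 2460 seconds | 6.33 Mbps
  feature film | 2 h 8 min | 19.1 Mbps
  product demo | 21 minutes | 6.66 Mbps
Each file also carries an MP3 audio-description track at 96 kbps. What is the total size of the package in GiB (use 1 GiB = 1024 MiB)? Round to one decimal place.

Audio: 96 kbps = 0.096 Mbps.
tutorial video: 6.426 Mbps × 2460 s = 15808.0 Mb
feature film: 19.196 Mbps × 7680 s = 147425.3 Mb
product demo: 6.756 Mbps × 1260 s = 8512.6 Mb
Total: 171745.8 Mb = 21468.2 MB.
= 19.99 GiB.

20.0 GiB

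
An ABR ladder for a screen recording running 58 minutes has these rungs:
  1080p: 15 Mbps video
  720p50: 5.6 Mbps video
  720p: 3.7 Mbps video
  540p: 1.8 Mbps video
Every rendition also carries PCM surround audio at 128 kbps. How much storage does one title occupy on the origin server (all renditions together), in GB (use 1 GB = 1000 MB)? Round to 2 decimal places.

11.58 GB

58 min = 3480 s
Audio: 128 kbps = 0.128 Mbps.
Sum of rendition bitrates: (15+0.128) + (5.6+0.128) + (3.7+0.128) + (1.8+0.128) = 26.612 Mbps.
× 3480 s = 92,610 Mb = 11,576 MB = 11.58 GB.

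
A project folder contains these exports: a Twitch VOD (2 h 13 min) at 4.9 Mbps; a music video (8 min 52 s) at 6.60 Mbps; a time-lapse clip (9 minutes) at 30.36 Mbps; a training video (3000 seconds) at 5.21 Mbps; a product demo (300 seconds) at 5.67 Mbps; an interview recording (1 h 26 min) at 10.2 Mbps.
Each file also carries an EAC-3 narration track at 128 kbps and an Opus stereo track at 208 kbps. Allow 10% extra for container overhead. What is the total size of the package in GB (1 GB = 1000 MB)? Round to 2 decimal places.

Audio total: 128 + 208 = 336 kbps = 0.336 Mbps.
Twitch VOD: 5.236 Mbps × 7980 s × 1.10 = 45961.6 Mb
music video: 6.936 Mbps × 532 s × 1.10 = 4058.9 Mb
time-lapse clip: 30.696 Mbps × 540 s × 1.10 = 18233.4 Mb
training video: 5.546 Mbps × 3000 s × 1.10 = 18301.8 Mb
product demo: 6.006 Mbps × 300 s × 1.10 = 1982.0 Mb
interview recording: 10.536 Mbps × 5160 s × 1.10 = 59802.3 Mb
Total: 148340.1 Mb = 18542.5 MB.
= 18.54 GB.

18.54 GB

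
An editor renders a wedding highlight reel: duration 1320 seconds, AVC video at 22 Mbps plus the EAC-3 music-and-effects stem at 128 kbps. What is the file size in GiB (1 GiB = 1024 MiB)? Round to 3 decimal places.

Audio: 128 kbps = 0.128 Mbps.
Total bitrate: 22 + 0.128 = 22.128 Mbps.
Stream data: 22.128 Mbps × 1320 s = 29209.0 Mb.
29,209 Mb = 3,651,120,000 bytes ÷ 1,073,741,824 = 3.400 GiB.

3.400 GiB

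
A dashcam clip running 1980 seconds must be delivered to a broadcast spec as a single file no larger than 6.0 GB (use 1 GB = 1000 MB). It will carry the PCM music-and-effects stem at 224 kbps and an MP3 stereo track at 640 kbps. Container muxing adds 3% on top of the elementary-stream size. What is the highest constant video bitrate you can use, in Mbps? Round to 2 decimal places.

Budget: 6.0 GB = 48000.0 Mb.
Stream payload after overhead: 48000.0 / 1.03 = 46601.9 Mb.
Total bitrate budget: 46601.9 Mb / 1980 s = 23.536 Mbps.
Audio total: 224 + 640 = 864 kbps = 0.864 Mbps.
Video: 23.536 − 0.864 = 22.672 Mbps.

22.67 Mbps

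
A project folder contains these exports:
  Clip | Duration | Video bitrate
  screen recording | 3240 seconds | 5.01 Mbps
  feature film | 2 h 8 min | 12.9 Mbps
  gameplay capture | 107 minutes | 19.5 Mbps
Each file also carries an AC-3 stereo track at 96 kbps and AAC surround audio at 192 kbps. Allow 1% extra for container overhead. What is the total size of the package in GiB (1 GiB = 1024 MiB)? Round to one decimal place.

Audio total: 96 + 192 = 288 kbps = 0.288 Mbps.
screen recording: 5.298 Mbps × 3240 s × 1.01 = 17337.2 Mb
feature film: 13.188 Mbps × 7680 s × 1.01 = 102296.7 Mb
gameplay capture: 19.788 Mbps × 6420 s × 1.01 = 128309.3 Mb
Total: 247943.2 Mb = 30992.9 MB.
= 28.86 GiB.

28.9 GiB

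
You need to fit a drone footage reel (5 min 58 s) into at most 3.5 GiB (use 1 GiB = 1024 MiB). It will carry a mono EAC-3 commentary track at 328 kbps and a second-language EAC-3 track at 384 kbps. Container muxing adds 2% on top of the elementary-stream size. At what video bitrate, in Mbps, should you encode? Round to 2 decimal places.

Budget: 3.5 GiB = 30064.8 Mb.
Stream payload after overhead: 30064.8 / 1.02 = 29475.3 Mb.
5 min 58 s = 358 s
Total bitrate budget: 29475.3 Mb / 358 s = 82.333 Mbps.
Audio total: 328 + 384 = 712 kbps = 0.712 Mbps.
Video: 82.333 − 0.712 = 81.621 Mbps.

81.62 Mbps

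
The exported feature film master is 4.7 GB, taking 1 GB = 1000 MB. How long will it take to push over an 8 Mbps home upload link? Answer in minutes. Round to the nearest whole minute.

File: 4.7 GB = 37600.0 Mb.
At 8 Mbps: 37600.0 / 8 = 4700.0 s ≈ 78.3 minutes.

78 minutes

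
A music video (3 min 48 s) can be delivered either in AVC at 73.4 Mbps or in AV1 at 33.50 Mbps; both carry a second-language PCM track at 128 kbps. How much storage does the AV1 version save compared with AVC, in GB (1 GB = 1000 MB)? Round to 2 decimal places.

1.14 GB

3 min 48 s = 228 s
Audio: 128 kbps = 0.128 Mbps.
AVC: 73.528 Mbps × 228 s = 16764.4 Mb = 2.096 GB.
AV1: 33.628 Mbps × 228 s = 7667.2 Mb = 0.958 GB.
Saving: 2.096 − 0.958 = 1.137 GB.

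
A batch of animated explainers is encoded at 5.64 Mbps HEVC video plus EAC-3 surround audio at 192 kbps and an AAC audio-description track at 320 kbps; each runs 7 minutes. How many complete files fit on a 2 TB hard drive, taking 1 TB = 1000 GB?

7 min = 420 s
Audio total: 192 + 320 = 512 kbps = 0.512 Mbps.
Total bitrate: 6.152 Mbps.
Per item: 6.152 Mbps × 420 s = 2,584 Mb = 323.0 MB.
Capacity: 2 TB = 16,000,000 Mb; 6192.33 items → 6192 complete.

6192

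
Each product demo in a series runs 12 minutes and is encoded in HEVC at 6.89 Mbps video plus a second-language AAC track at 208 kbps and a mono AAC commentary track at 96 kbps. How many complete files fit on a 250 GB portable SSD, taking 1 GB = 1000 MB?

12 min = 720 s
Audio total: 208 + 96 = 304 kbps = 0.304 Mbps.
Total bitrate: 7.194 Mbps.
Per item: 7.194 Mbps × 720 s = 5,180 Mb = 647.5 MB.
Capacity: 250 GB = 2,000,000 Mb; 386.12 items → 386 complete.

386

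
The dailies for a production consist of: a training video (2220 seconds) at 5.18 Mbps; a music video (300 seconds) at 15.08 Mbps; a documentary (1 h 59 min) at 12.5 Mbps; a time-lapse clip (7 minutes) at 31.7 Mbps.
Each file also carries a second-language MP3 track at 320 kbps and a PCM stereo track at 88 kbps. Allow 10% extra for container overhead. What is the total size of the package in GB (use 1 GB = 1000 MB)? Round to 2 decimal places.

Audio total: 320 + 88 = 408 kbps = 0.408 Mbps.
training video: 5.588 Mbps × 2220 s × 1.10 = 13645.9 Mb
music video: 15.488 Mbps × 300 s × 1.10 = 5111.0 Mb
documentary: 12.908 Mbps × 7140 s × 1.10 = 101379.4 Mb
time-lapse clip: 32.108 Mbps × 420 s × 1.10 = 14833.9 Mb
Total: 134970.3 Mb = 16871.3 MB.
= 16.87 GB.

16.87 GB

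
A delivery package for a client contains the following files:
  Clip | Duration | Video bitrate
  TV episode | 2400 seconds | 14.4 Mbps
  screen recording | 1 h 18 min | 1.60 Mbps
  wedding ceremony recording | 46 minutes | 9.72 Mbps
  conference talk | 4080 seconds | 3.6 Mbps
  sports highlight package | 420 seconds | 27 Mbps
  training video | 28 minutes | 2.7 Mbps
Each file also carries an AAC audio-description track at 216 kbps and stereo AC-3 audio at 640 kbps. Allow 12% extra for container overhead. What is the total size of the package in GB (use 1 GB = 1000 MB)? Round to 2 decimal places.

Audio total: 216 + 640 = 856 kbps = 0.856 Mbps.
TV episode: 15.256 Mbps × 2400 s × 1.12 = 41008.1 Mb
screen recording: 2.456 Mbps × 4680 s × 1.12 = 12873.4 Mb
wedding ceremony recording: 10.576 Mbps × 2760 s × 1.12 = 32692.5 Mb
conference talk: 4.456 Mbps × 4080 s × 1.12 = 20362.1 Mb
sports highlight package: 27.856 Mbps × 420 s × 1.12 = 13103.5 Mb
training video: 3.556 Mbps × 1680 s × 1.12 = 6691.0 Mb
Total: 126730.6 Mb = 15841.3 MB.
= 15.84 GB.

15.84 GB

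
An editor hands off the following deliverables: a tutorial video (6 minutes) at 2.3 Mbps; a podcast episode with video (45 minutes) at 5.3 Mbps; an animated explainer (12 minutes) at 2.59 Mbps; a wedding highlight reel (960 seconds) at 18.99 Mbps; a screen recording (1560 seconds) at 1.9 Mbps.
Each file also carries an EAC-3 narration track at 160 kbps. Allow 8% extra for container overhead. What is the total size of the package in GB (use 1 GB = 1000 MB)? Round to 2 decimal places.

5.29 GB

Audio: 160 kbps = 0.160 Mbps.
tutorial video: 2.460 Mbps × 360 s × 1.08 = 956.4 Mb
podcast episode with video: 5.460 Mbps × 2700 s × 1.08 = 15921.4 Mb
animated explainer: 2.750 Mbps × 720 s × 1.08 = 2138.4 Mb
wedding highlight reel: 19.150 Mbps × 960 s × 1.08 = 19854.7 Mb
screen recording: 2.060 Mbps × 1560 s × 1.08 = 3470.7 Mb
Total: 42341.6 Mb = 5292.7 MB.
= 5.293 GB.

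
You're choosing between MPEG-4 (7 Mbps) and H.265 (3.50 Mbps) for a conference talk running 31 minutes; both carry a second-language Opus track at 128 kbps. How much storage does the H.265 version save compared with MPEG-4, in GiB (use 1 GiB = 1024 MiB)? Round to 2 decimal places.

31 min = 1860 s
Audio: 128 kbps = 0.128 Mbps.
MPEG-4: 7.128 Mbps × 1860 s = 13258.1 Mb = 1.543 GiB.
H.265: 3.628 Mbps × 1860 s = 6748.1 Mb = 0.786 GiB.
Saving: 1.543 − 0.786 = 0.758 GiB.

0.76 GiB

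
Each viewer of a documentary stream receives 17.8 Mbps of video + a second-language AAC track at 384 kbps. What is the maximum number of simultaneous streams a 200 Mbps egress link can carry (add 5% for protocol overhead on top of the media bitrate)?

Audio: 384 kbps = 0.384 Mbps.
Per-viewer media rate: 18.184 Mbps.
On the wire with 5% overhead: 19.093 Mbps.
200 Mbps = 200.0 Mbps; 200.0 / 19.093 = 10.47 → 10 viewers.

10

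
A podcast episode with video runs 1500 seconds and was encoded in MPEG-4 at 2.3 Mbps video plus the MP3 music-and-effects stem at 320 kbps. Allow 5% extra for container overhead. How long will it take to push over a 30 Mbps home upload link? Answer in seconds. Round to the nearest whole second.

138 seconds

Audio: 320 kbps = 0.320 Mbps.
Total bitrate: 2.620 Mbps.
File: 2.620 Mbps × 1500 s = 3930.0 Mb.
With 5% container overhead: ×1.05. → 4126.5 Mb.
At 30 Mbps: 4126.5 / 30 = 137.6 s ≈ 138 seconds.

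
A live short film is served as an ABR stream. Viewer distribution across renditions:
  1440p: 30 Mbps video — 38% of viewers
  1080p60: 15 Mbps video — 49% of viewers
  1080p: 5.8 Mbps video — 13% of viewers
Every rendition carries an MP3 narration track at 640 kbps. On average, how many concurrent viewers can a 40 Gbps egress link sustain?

Audio: 640 kbps = 0.640 Mbps.
Average per-viewer bitrate: 0.38×30.640 + 0.49×15.640 + 0.13×6.440 = 20.144 Mbps.
40 Gbps = 40,000 Mbps; 40,000 / 20.144 = 1985.70 → 1985.

1985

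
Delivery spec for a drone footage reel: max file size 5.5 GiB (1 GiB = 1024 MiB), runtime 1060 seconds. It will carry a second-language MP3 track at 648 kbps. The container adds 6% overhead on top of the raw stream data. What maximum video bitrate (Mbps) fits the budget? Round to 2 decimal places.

41.40 Mbps

Budget: 5.5 GiB = 47244.6 Mb.
Stream payload after overhead: 47244.6 / 1.06 = 44570.4 Mb.
Total bitrate budget: 44570.4 Mb / 1060 s = 42.048 Mbps.
Audio: 648 kbps = 0.648 Mbps.
Video: 42.048 − 0.648 = 41.400 Mbps.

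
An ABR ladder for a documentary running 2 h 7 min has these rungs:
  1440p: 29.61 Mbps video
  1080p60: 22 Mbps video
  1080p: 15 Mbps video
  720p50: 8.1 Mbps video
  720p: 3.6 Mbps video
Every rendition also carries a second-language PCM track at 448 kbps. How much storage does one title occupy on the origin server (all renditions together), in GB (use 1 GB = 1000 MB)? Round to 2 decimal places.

76.72 GB

2 h 7 min = 127 min = 7620 s
Audio: 448 kbps = 0.448 Mbps.
Sum of rendition bitrates: (29.61+0.448) + (22+0.448) + (15+0.448) + (8.1+0.448) + (3.6+0.448) = 80.550 Mbps.
× 7620 s = 613,791 Mb = 76,724 MB = 76.72 GB.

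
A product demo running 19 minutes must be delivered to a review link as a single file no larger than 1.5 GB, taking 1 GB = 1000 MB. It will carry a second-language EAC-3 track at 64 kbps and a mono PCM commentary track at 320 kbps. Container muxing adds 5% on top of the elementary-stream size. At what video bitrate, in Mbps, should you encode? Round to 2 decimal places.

Budget: 1.5 GB = 12000.0 Mb.
Stream payload after overhead: 12000.0 / 1.05 = 11428.6 Mb.
19 min = 1140 s
Total bitrate budget: 11428.6 Mb / 1140 s = 10.025 Mbps.
Audio total: 64 + 320 = 384 kbps = 0.384 Mbps.
Video: 10.025 − 0.384 = 9.641 Mbps.

9.64 Mbps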